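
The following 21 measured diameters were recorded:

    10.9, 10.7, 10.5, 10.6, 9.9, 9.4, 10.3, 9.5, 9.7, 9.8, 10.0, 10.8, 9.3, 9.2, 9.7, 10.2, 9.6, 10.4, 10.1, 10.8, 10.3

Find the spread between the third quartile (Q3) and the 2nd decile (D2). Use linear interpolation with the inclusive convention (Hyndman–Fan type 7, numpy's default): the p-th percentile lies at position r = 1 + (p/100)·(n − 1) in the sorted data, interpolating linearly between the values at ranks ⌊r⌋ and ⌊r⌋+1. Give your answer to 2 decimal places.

Sorted: 9.2, 9.3, 9.4, 9.5, 9.6, 9.7, 9.7, 9.8, 9.9, 10.0, 10.1, 10.2, 10.3, 10.3, 10.4, 10.5, 10.6, 10.7, 10.8, 10.8, 10.9.
n = 21.
P20: r = 5 (integer) → 9.6.
P75: r = 16 (integer) → 10.5.
Difference: 10.5 − 9.6 = 0.9.

0.90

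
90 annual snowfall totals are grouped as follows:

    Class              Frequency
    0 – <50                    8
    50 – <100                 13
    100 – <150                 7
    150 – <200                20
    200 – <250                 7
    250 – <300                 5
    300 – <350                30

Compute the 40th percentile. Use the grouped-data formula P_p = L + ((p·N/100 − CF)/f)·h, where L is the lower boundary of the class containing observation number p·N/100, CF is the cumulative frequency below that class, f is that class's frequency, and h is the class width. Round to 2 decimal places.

170.00

N = 90; target position k = 40/100 · 90 = 36.
Cumulative frequencies: 8, 21, 28, 48, 55, 60, 90.
Observation 36 falls in the class 150 – <200.
L = 150, CF = 28, f = 20, h = 50.
P40 = 150 + ((36 − 28)/20)·50 = 150 + 20 = 170.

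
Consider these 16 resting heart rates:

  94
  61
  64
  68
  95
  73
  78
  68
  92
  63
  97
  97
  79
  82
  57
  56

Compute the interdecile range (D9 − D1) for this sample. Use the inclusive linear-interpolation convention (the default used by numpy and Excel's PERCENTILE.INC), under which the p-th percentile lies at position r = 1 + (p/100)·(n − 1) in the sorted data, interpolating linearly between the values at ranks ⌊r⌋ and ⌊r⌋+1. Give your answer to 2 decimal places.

Sorted: 56, 57, 61, 63, 64, 68, 68, 73, 78, 79, 82, 92, 94, 95, 97, 97.
n = 16.
P10: r = 2.5; ranks 2–3 are 57, 61; interpolating gives 59.
P90: r = 14.5; ranks 14–15 are 95, 97; interpolating gives 96.
Difference: 96 − 59 = 37.

37.00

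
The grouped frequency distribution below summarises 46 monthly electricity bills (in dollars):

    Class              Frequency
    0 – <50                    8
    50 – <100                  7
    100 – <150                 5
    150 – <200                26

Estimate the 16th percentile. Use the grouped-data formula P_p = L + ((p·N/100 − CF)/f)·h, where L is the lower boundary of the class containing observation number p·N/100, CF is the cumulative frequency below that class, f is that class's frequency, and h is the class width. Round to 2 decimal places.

N = 46; target position k = 16/100 · 46 = 7.36.
Cumulative frequencies: 8, 15, 20, 46.
Observation 7.36 falls in the class 0 – <50.
L = 0, CF = 0, f = 8, h = 50.
P16 = 0 + ((7.36 − 0)/8)·50 = 0 + 46 = 46.

46.00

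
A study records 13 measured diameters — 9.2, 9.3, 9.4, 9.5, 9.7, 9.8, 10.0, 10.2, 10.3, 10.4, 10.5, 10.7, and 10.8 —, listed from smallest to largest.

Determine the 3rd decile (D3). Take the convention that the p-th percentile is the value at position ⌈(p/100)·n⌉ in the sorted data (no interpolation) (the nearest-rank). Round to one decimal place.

n = 13.
Position = ⌈30/100 · 13⌉ = ⌈3.9⌉ = 4.
The value at rank 4 is 9.5.

9.5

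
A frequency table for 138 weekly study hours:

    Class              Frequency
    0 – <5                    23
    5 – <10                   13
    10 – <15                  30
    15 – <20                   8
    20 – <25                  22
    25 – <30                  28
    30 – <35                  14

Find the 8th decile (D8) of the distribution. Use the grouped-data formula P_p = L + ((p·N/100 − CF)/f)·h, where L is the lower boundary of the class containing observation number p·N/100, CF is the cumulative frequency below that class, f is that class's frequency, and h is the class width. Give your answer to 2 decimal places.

N = 138; target position k = 80/100 · 138 = 110.4.
Cumulative frequencies: 23, 36, 66, 74, 96, 124, 138.
Observation 110.4 falls in the class 25 – <30.
L = 25, CF = 96, f = 28, h = 5.
P80 = 25 + ((110.4 − 96)/28)·5 = 25 + 2.57143 = 27.5714.

27.57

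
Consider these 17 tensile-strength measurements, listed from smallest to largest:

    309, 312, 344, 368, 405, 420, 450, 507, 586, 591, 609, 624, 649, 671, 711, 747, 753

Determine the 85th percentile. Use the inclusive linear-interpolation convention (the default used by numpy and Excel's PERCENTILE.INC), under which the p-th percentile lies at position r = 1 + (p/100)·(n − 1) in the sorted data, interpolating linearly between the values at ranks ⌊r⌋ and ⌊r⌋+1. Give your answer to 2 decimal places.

n = 17.
r = 1 + (85/100)·(17 − 1) = 1 + 13.6 = 14.6.
Rank 14 is 671 and rank 15 is 711.
Interpolate: 671 + 0.6·(711 − 671) = 671 + 0.6·40 = 695.

695.00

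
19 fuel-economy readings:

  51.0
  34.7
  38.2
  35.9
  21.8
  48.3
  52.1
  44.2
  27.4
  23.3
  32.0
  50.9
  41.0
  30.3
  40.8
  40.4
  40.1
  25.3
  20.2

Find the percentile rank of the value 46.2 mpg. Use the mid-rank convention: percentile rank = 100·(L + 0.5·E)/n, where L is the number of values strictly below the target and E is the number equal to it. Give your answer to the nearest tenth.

78.9

Sorted: 20.2, 21.8, 23.3, 25.3, 27.4, 30.3, 32.0, 34.7, 35.9, 38.2, 40.1, 40.4, 40.8, 41.0, 44.2, 48.3, 50.9, 51.0, 52.1.
Count below 46.2: L = 15; count equal: E = 0; n = 19.
Percentile rank = 100·(15 + 0.5·0)/19 = 100·15/19 = 78.95.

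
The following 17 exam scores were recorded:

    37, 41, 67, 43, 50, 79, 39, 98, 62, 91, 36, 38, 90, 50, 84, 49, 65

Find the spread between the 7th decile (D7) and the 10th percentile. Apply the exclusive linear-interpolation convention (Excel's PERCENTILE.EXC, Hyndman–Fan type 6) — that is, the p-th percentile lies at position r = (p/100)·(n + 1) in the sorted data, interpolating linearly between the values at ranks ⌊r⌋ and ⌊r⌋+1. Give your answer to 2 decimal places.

Sorted: 36, 37, 38, 39, 41, 43, 49, 50, 50, 62, 65, 67, 79, 84, 90, 91, 98.
n = 17.
P10: r = 1.8; ranks 1–2 are 36, 37; interpolating gives 36.8.
P70: r = 12.6; ranks 12–13 are 67, 79; interpolating gives 74.2.
Difference: 74.2 − 36.8 = 37.4.

37.40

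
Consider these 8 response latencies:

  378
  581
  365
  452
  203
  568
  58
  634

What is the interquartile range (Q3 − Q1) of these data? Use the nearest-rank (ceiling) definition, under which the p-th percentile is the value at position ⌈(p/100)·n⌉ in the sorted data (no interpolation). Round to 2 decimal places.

Sorted: 58, 203, 365, 378, 452, 568, 581, 634.
n = 8.
P25: rank ⌈25/100·8⌉ = 2 → 203.
P75: rank ⌈75/100·8⌉ = 6 → 568.
Difference: 568 − 203 = 365.

365.00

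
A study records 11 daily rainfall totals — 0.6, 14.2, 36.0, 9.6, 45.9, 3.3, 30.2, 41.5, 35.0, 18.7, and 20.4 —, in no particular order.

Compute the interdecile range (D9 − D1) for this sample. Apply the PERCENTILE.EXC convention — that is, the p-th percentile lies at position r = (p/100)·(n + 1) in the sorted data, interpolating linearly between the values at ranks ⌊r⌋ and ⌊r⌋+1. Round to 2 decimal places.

Sorted: 0.6, 3.3, 9.6, 14.2, 18.7, 20.4, 30.2, 35.0, 36.0, 41.5, 45.9.
n = 11.
P10: r = 1.2; ranks 1–2 are 0.6, 3.3; interpolating gives 1.14.
P90: r = 10.8; ranks 10–11 are 41.5, 45.9; interpolating gives 45.02.
Difference: 45.02 − 1.14 = 43.88.

43.88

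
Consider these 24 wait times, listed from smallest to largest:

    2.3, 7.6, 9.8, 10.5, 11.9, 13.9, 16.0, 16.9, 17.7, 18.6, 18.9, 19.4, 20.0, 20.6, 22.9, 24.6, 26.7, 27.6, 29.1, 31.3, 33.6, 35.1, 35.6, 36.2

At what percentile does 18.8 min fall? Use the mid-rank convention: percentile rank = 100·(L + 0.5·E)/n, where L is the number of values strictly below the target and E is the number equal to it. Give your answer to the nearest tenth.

41.7

Count below 18.8: L = 10; count equal: E = 0; n = 24.
Percentile rank = 100·(10 + 0.5·0)/24 = 100·10/24 = 41.67.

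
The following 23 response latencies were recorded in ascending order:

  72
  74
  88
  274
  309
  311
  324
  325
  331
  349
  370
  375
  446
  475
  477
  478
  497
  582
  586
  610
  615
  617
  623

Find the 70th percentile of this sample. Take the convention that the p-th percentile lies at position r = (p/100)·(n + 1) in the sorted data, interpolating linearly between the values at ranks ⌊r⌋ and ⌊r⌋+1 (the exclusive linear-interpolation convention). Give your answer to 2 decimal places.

493.20

n = 23.
r = (70/100)·(23 + 1) = 16.8.
Rank 16 is 478 and rank 17 is 497.
Interpolate: 478 + 0.8·(497 − 478) = 478 + 0.8·19 = 493.2.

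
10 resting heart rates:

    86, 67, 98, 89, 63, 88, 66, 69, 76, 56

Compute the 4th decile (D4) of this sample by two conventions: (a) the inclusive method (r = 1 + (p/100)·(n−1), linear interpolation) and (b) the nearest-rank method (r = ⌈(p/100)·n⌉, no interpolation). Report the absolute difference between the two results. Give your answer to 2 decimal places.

1.20

Sorted: 56, 63, 66, 67, 69, 76, 86, 88, 89, 98.
n = 10.
(a) r = 4.6; between ranks 4 (67) and 5 (69): 68.2.
(b) the nearest-rank method: rank 4 → 67.
|68.2 − 67| = 1.2.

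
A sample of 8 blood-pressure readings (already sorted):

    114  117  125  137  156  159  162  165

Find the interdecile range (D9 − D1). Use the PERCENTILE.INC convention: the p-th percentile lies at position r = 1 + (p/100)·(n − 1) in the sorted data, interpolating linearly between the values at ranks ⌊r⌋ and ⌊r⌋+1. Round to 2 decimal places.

n = 8.
P10: r = 1.7; ranks 1–2 are 114, 117; interpolating gives 116.1.
P90: r = 7.3; ranks 7–8 are 162, 165; interpolating gives 162.9.
Difference: 162.9 − 116.1 = 46.8.

46.80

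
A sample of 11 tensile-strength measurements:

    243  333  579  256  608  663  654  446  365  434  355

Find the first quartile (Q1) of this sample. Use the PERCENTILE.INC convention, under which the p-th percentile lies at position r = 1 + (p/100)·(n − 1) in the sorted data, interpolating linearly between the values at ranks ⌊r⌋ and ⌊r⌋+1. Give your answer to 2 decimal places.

Sorted: 243, 256, 333, 355, 365, 434, 446, 579, 608, 654, 663.
n = 11.
r = 1 + (25/100)·(11 − 1) = 1 + 2.5 = 3.5.
Rank 3 is 333 and rank 4 is 355.
Interpolate: 333 + 0.5·(355 − 333) = 333 + 0.5·22 = 344.

344.00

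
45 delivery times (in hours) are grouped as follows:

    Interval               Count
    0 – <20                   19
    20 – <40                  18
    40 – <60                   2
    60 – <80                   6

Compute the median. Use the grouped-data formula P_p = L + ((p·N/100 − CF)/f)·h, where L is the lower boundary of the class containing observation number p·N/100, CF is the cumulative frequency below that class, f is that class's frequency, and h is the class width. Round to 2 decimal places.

N = 45; target position k = 50/100 · 45 = 22.5.
Cumulative frequencies: 19, 37, 39, 45.
Observation 22.5 falls in the class 20 – <40.
L = 20, CF = 19, f = 18, h = 20.
P50 = 20 + ((22.5 − 19)/18)·20 = 20 + 3.88889 = 23.8889.

23.89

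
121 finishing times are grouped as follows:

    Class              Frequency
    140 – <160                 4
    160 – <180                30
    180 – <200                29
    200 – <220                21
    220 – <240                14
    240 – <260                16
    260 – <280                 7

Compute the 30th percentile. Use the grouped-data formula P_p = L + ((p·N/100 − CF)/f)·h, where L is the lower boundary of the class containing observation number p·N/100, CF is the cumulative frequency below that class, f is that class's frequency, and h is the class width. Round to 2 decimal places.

181.59

N = 121; target position k = 30/100 · 121 = 36.3.
Cumulative frequencies: 4, 34, 63, 84, 98, 114, 121.
Observation 36.3 falls in the class 180 – <200.
L = 180, CF = 34, f = 29, h = 20.
P30 = 180 + ((36.3 − 34)/29)·20 = 180 + 1.58621 = 181.586.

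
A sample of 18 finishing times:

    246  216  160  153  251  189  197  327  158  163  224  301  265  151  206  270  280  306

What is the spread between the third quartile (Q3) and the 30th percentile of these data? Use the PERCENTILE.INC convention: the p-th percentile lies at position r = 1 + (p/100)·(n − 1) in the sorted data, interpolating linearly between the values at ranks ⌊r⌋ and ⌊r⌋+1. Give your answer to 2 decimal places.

Sorted: 151, 153, 158, 160, 163, 189, 197, 206, 216, 224, 246, 251, 265, 270, 280, 301, 306, 327.
n = 18.
P30: r = 6.1; ranks 6–7 are 189, 197; interpolating gives 189.8.
P75: r = 13.75; ranks 13–14 are 265, 270; interpolating gives 268.75.
Difference: 268.75 − 189.8 = 78.95.

78.95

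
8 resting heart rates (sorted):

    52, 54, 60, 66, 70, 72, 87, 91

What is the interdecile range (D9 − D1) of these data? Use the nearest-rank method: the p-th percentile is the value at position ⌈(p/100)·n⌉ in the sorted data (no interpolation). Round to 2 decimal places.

39.00

n = 8.
P10: rank ⌈10/100·8⌉ = 1 → 52.
P90: rank ⌈90/100·8⌉ = 8 → 91.
Difference: 91 − 52 = 39.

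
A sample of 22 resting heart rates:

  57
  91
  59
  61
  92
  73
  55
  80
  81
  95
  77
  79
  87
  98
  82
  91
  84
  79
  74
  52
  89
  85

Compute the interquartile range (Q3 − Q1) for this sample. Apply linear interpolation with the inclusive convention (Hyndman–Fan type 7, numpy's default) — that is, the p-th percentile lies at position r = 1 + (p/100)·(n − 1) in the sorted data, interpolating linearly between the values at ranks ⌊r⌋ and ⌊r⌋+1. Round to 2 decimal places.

15.25

Sorted: 52, 55, 57, 59, 61, 73, 74, 77, 79, 79, 80, 81, 82, 84, 85, 87, 89, 91, 91, 92, 95, 98.
n = 22.
P25: r = 6.25; ranks 6–7 are 73, 74; interpolating gives 73.25.
P75: r = 16.75; ranks 16–17 are 87, 89; interpolating gives 88.5.
Difference: 88.5 − 73.25 = 15.25.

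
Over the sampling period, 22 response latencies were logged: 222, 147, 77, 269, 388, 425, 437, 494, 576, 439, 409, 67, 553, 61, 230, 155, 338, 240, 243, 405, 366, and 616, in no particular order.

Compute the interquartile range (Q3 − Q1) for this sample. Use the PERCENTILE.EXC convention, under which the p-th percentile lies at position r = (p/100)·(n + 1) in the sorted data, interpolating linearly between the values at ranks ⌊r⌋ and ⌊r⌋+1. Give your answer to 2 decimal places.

Sorted: 61, 67, 77, 147, 155, 222, 230, 240, 243, 269, 338, 366, 388, 405, 409, 425, 437, 439, 494, 553, 576, 616.
n = 22.
P25: r = 5.75; ranks 5–6 are 155, 222; interpolating gives 205.25.
P75: r = 17.25; ranks 17–18 are 437, 439; interpolating gives 437.5.
Difference: 437.5 − 205.25 = 232.25.

232.25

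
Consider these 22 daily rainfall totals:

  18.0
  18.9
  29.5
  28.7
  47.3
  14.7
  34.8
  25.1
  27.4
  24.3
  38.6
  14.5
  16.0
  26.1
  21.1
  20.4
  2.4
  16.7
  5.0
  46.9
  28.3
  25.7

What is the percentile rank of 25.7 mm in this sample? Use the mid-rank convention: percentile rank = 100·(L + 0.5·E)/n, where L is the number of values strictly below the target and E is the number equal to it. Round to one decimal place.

Sorted: 2.4, 5.0, 14.5, 14.7, 16.0, 16.7, 18.0, 18.9, 20.4, 21.1, 24.3, 25.1, 25.7, 26.1, 27.4, 28.3, 28.7, 29.5, 34.8, 38.6, 46.9, 47.3.
Count below 25.7: L = 12; count equal: E = 1; n = 22.
Percentile rank = 100·(12 + 0.5·1)/22 = 100·12.5/22 = 56.82.

56.8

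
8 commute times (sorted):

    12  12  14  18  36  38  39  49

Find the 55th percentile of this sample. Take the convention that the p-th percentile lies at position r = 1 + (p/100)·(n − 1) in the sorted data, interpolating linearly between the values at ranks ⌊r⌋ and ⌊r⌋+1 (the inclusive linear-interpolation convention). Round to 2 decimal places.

33.30

n = 8.
r = 1 + (55/100)·(8 − 1) = 1 + 3.85 = 4.85.
Rank 4 is 18 and rank 5 is 36.
Interpolate: 18 + 0.85·(36 − 18) = 18 + 0.85·18 = 33.3.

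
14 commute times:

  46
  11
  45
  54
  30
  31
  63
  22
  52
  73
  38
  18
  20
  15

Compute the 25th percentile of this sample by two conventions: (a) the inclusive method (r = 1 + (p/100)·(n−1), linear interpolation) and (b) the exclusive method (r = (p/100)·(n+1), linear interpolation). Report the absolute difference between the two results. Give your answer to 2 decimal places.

1.00

Sorted: 11, 15, 18, 20, 22, 30, 31, 38, 45, 46, 52, 54, 63, 73.
n = 14.
(a) r = 4.25; between ranks 4 (20) and 5 (22): 20.5.
(b) r = 3.75; between ranks 3 (18) and 4 (20): 19.5.
|20.5 − 19.5| = 1.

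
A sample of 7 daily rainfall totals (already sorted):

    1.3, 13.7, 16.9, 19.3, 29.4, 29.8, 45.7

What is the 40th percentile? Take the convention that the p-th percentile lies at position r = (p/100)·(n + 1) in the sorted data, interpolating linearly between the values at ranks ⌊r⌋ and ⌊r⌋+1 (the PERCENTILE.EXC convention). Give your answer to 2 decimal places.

n = 7.
r = (40/100)·(7 + 1) = 3.2.
Rank 3 is 16.9 and rank 4 is 19.3.
Interpolate: 16.9 + 0.2·(19.3 − 16.9) = 16.9 + 0.2·2.4 = 17.38.

17.38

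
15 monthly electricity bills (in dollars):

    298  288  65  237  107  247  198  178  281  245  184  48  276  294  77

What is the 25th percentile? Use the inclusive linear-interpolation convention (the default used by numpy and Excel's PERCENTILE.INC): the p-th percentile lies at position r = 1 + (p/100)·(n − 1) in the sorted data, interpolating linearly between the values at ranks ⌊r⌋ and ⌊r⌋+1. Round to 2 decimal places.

Sorted: 48, 65, 77, 107, 178, 184, 198, 237, 245, 247, 276, 281, 288, 294, 298.
n = 15.
r = 1 + (25/100)·(15 − 1) = 1 + 3.5 = 4.5.
Rank 4 is 107 and rank 5 is 178.
Interpolate: 107 + 0.5·(178 − 107) = 107 + 0.5·71 = 142.5.

142.50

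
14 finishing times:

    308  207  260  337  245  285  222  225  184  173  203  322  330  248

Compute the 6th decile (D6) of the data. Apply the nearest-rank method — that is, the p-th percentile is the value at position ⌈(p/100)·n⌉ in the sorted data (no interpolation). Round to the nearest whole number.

Sorted: 173, 184, 203, 207, 222, 225, 245, 248, 260, 285, 308, 322, 330, 337.
n = 14.
Position = ⌈60/100 · 14⌉ = ⌈8.4⌉ = 9.
The value at rank 9 is 260.

260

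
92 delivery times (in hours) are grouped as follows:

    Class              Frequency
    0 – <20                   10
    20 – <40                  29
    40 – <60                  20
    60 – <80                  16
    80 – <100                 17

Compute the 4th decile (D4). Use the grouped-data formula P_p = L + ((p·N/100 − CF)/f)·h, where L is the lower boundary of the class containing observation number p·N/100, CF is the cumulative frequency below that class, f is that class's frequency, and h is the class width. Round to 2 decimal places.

N = 92; target position k = 40/100 · 92 = 36.8.
Cumulative frequencies: 10, 39, 59, 75, 92.
Observation 36.8 falls in the class 20 – <40.
L = 20, CF = 10, f = 29, h = 20.
P40 = 20 + ((36.8 − 10)/29)·20 = 20 + 18.4828 = 38.4828.

38.48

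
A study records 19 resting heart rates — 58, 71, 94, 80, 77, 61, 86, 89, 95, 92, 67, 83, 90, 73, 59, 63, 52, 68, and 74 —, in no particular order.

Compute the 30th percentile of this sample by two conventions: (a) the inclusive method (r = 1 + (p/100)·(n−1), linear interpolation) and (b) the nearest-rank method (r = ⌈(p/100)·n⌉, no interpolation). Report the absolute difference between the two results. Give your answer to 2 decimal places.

0.40

Sorted: 52, 58, 59, 61, 63, 67, 68, 71, 73, 74, 77, 80, 83, 86, 89, 90, 92, 94, 95.
n = 19.
(a) r = 6.4; between ranks 6 (67) and 7 (68): 67.4.
(b) the nearest-rank method: rank 6 → 67.
|67.4 − 67| = 0.4.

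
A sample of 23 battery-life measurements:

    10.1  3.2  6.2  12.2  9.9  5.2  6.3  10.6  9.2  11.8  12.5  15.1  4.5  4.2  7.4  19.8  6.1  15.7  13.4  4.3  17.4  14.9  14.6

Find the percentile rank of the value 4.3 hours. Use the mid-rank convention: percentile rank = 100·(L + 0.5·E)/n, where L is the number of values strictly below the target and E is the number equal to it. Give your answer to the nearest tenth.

Sorted: 3.2, 4.2, 4.3, 4.5, 5.2, 6.1, 6.2, 6.3, 7.4, 9.2, 9.9, 10.1, 10.6, 11.8, 12.2, 12.5, 13.4, 14.6, 14.9, 15.1, 15.7, 17.4, 19.8.
Count below 4.3: L = 2; count equal: E = 1; n = 23.
Percentile rank = 100·(2 + 0.5·1)/23 = 100·2.5/23 = 10.87.

10.9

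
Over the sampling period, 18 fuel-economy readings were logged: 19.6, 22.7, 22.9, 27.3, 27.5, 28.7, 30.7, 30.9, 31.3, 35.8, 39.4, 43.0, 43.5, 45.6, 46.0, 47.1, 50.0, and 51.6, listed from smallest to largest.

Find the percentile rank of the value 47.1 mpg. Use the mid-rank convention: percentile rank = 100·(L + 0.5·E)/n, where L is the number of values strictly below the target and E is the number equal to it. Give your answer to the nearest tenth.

86.1

Count below 47.1: L = 15; count equal: E = 1; n = 18.
Percentile rank = 100·(15 + 0.5·1)/18 = 100·15.5/18 = 86.11.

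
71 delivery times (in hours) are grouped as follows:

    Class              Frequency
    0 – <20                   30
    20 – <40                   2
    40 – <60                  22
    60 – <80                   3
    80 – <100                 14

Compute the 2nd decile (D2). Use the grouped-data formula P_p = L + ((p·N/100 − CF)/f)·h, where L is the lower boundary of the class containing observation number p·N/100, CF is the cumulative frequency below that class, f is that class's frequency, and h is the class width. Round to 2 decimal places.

N = 71; target position k = 20/100 · 71 = 14.2.
Cumulative frequencies: 30, 32, 54, 57, 71.
Observation 14.2 falls in the class 0 – <20.
L = 0, CF = 0, f = 30, h = 20.
P20 = 0 + ((14.2 − 0)/30)·20 = 0 + 9.46667 = 9.46667.

9.47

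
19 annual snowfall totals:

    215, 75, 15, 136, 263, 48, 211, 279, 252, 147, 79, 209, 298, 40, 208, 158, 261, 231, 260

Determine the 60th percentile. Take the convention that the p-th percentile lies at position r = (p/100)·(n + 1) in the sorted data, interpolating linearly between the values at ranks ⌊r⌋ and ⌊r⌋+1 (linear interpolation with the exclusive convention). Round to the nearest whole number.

Sorted: 15, 40, 48, 75, 79, 136, 147, 158, 208, 209, 211, 215, 231, 252, 260, 261, 263, 279, 298.
n = 19.
r = (60/100)·(19 + 1) = 12.
r is an integer, so P60 is the value at rank 12: 215.

215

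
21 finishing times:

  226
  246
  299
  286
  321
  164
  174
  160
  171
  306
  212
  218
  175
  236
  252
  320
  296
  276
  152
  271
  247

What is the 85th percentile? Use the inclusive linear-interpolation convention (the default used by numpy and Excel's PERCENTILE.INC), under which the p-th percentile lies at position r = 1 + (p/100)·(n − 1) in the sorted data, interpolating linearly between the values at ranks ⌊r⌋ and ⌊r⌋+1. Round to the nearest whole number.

Sorted: 152, 160, 164, 171, 174, 175, 212, 218, 226, 236, 246, 247, 252, 271, 276, 286, 296, 299, 306, 320, 321.
n = 21.
r = 1 + (85/100)·(21 − 1) = 1 + 17 = 18.
r is an integer, so P85 is the value at rank 18: 299.

299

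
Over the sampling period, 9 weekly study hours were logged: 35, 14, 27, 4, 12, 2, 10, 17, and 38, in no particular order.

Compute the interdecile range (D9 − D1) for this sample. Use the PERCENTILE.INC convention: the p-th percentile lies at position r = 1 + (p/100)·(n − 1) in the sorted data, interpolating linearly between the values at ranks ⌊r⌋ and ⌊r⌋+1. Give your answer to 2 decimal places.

Sorted: 2, 4, 10, 12, 14, 17, 27, 35, 38.
n = 9.
P10: r = 1.8; ranks 1–2 are 2, 4; interpolating gives 3.6.
P90: r = 8.2; ranks 8–9 are 35, 38; interpolating gives 35.6.
Difference: 35.6 − 3.6 = 32.

32.00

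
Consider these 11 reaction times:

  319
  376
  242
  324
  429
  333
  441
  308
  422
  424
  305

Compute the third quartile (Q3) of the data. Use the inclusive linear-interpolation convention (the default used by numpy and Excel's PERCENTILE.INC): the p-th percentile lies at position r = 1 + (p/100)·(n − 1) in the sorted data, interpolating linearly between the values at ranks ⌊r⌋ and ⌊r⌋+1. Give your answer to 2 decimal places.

423.00

Sorted: 242, 305, 308, 319, 324, 333, 376, 422, 424, 429, 441.
n = 11.
r = 1 + (75/100)·(11 − 1) = 1 + 7.5 = 8.5.
Rank 8 is 422 and rank 9 is 424.
Interpolate: 422 + 0.5·(424 − 422) = 422 + 0.5·2 = 423.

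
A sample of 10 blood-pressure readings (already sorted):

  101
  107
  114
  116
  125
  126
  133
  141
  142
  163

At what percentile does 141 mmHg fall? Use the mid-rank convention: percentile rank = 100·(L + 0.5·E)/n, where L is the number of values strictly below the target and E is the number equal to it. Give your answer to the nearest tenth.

Count below 141: L = 7; count equal: E = 1; n = 10.
Percentile rank = 100·(7 + 0.5·1)/10 = 100·7.5/10 = 75.

75.0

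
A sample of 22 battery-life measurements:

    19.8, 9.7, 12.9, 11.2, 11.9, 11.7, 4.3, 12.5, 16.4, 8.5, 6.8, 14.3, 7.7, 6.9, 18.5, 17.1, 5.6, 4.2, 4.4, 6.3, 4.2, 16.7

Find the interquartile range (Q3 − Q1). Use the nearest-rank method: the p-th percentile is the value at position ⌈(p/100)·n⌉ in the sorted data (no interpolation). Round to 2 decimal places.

8.00

Sorted: 4.2, 4.2, 4.3, 4.4, 5.6, 6.3, 6.8, 6.9, 7.7, 8.5, 9.7, 11.2, 11.7, 11.9, 12.5, 12.9, 14.3, 16.4, 16.7, 17.1, 18.5, 19.8.
n = 22.
P25: rank ⌈25/100·22⌉ = 6 → 6.3.
P75: rank ⌈75/100·22⌉ = 17 → 14.3.
Difference: 14.3 − 6.3 = 8.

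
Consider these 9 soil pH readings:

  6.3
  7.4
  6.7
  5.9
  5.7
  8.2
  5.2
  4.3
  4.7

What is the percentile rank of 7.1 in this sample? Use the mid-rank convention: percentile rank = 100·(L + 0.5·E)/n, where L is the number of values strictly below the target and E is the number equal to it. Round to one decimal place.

Sorted: 4.3, 4.7, 5.2, 5.7, 5.9, 6.3, 6.7, 7.4, 8.2.
Count below 7.1: L = 7; count equal: E = 0; n = 9.
Percentile rank = 100·(7 + 0.5·0)/9 = 100·7/9 = 77.78.

77.8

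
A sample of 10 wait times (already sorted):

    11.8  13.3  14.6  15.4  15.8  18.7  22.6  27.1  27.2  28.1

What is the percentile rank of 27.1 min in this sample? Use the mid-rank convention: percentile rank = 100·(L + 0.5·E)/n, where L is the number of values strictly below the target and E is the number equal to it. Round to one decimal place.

Count below 27.1: L = 7; count equal: E = 1; n = 10.
Percentile rank = 100·(7 + 0.5·1)/10 = 100·7.5/10 = 75.

75.0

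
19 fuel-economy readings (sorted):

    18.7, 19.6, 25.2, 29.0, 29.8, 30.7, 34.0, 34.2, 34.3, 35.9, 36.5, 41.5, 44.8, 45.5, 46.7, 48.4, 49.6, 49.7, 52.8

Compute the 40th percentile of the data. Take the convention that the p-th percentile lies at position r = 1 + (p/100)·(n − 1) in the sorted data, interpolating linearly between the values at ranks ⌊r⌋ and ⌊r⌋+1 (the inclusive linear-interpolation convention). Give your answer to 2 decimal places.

34.22

n = 19.
r = 1 + (40/100)·(19 − 1) = 1 + 7.2 = 8.2.
Rank 8 is 34.2 and rank 9 is 34.3.
Interpolate: 34.2 + 0.2·(34.3 − 34.2) = 34.2 + 0.2·0.1 = 34.22.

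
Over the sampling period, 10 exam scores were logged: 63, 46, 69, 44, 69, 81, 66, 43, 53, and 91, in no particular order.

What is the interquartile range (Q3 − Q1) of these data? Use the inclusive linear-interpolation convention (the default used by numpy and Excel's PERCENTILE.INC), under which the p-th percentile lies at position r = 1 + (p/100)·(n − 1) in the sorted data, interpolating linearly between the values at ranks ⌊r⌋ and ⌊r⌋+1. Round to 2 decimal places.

Sorted: 43, 44, 46, 53, 63, 66, 69, 69, 81, 91.
n = 10.
P25: r = 3.25; ranks 3–4 are 46, 53; interpolating gives 47.75.
P75: r = 7.75; ranks 7–8 are 69, 69; interpolating gives 69.
Difference: 69 − 47.75 = 21.25.

21.25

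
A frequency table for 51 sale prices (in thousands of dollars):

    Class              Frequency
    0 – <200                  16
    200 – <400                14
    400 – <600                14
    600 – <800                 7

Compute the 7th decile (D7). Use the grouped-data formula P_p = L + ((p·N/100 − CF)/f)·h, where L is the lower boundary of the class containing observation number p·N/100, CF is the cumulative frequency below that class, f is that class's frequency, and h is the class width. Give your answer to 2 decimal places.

481.43

N = 51; target position k = 70/100 · 51 = 35.7.
Cumulative frequencies: 16, 30, 44, 51.
Observation 35.7 falls in the class 400 – <600.
L = 400, CF = 30, f = 14, h = 200.
P70 = 400 + ((35.7 − 30)/14)·200 = 400 + 81.4286 = 481.429.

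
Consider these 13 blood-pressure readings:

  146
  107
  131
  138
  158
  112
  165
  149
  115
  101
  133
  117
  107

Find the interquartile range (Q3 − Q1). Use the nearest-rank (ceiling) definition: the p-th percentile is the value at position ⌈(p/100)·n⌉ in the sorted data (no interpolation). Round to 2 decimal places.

34.00

Sorted: 101, 107, 107, 112, 115, 117, 131, 133, 138, 146, 149, 158, 165.
n = 13.
P25: rank ⌈25/100·13⌉ = 4 → 112.
P75: rank ⌈75/100·13⌉ = 10 → 146.
Difference: 146 − 112 = 34.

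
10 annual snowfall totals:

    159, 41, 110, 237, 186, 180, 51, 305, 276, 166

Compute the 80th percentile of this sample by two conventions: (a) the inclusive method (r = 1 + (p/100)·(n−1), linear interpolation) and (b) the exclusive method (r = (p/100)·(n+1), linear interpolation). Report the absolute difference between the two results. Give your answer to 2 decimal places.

23.40

Sorted: 41, 51, 110, 159, 166, 180, 186, 237, 276, 305.
n = 10.
(a) r = 8.2; between ranks 8 (237) and 9 (276): 244.8.
(b) r = 8.8; between ranks 8 (237) and 9 (276): 268.2.
|244.8 − 268.2| = 23.4.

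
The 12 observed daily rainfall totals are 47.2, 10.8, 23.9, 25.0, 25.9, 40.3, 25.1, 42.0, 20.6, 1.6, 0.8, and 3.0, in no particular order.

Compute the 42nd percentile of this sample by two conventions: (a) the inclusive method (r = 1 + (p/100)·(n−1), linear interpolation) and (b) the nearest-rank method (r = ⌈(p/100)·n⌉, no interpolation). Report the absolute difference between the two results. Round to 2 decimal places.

Sorted: 0.8, 1.6, 3.0, 10.8, 20.6, 23.9, 25.0, 25.1, 25.9, 40.3, 42.0, 47.2.
n = 12.
(a) r = 5.62; between ranks 5 (20.6) and 6 (23.9): 22.646.
(b) the nearest-rank method: rank 6 → 23.9.
|22.646 − 23.9| = 1.254.

1.25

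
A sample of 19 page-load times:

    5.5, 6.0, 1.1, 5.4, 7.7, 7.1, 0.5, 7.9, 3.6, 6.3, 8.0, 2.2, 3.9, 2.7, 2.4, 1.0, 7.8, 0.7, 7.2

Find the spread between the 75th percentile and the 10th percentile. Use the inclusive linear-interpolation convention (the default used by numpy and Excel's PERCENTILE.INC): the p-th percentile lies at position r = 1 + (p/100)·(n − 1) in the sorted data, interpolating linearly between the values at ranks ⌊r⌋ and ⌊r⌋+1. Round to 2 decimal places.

6.21

Sorted: 0.5, 0.7, 1.0, 1.1, 2.2, 2.4, 2.7, 3.6, 3.9, 5.4, 5.5, 6.0, 6.3, 7.1, 7.2, 7.7, 7.8, 7.9, 8.0.
n = 19.
P10: r = 2.8; ranks 2–3 are 0.7, 1.0; interpolating gives 0.94.
P75: r = 14.5; ranks 14–15 are 7.1, 7.2; interpolating gives 7.15.
Difference: 7.15 − 0.94 = 6.21.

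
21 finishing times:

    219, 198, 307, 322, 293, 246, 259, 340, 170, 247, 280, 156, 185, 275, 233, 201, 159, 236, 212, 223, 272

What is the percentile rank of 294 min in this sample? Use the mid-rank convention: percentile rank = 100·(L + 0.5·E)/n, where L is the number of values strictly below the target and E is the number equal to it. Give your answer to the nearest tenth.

85.7

Sorted: 156, 159, 170, 185, 198, 201, 212, 219, 223, 233, 236, 246, 247, 259, 272, 275, 280, 293, 307, 322, 340.
Count below 294: L = 18; count equal: E = 0; n = 21.
Percentile rank = 100·(18 + 0.5·0)/21 = 100·18/21 = 85.71.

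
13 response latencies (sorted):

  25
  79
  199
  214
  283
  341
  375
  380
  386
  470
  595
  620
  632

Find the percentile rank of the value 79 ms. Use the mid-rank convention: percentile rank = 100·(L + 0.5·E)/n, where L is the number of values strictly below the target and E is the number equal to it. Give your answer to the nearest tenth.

11.5

Count below 79: L = 1; count equal: E = 1; n = 13.
Percentile rank = 100·(1 + 0.5·1)/13 = 100·1.5/13 = 11.54.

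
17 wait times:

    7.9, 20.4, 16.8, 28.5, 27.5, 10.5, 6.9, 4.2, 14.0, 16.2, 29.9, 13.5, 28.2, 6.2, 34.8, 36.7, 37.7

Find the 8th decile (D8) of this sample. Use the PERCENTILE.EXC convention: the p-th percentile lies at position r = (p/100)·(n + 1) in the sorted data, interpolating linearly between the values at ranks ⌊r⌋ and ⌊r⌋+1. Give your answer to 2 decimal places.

Sorted: 4.2, 6.2, 6.9, 7.9, 10.5, 13.5, 14.0, 16.2, 16.8, 20.4, 27.5, 28.2, 28.5, 29.9, 34.8, 36.7, 37.7.
n = 17.
r = (80/100)·(17 + 1) = 14.4.
Rank 14 is 29.9 and rank 15 is 34.8.
Interpolate: 29.9 + 0.4·(34.8 − 29.9) = 29.9 + 0.4·4.9 = 31.86.

31.86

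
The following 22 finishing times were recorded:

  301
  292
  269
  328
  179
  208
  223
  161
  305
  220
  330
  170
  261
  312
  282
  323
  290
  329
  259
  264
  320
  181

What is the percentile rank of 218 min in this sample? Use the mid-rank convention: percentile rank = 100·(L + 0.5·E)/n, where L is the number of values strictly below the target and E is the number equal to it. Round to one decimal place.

22.7

Sorted: 161, 170, 179, 181, 208, 220, 223, 259, 261, 264, 269, 282, 290, 292, 301, 305, 312, 320, 323, 328, 329, 330.
Count below 218: L = 5; count equal: E = 0; n = 22.
Percentile rank = 100·(5 + 0.5·0)/22 = 100·5/22 = 22.73.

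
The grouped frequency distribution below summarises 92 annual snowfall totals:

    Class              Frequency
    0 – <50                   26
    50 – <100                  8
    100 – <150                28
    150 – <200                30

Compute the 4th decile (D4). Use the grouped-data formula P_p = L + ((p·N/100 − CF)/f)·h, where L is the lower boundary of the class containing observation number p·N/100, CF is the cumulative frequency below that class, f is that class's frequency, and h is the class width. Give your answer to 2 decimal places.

105.00

N = 92; target position k = 40/100 · 92 = 36.8.
Cumulative frequencies: 26, 34, 62, 92.
Observation 36.8 falls in the class 100 – <150.
L = 100, CF = 34, f = 28, h = 50.
P40 = 100 + ((36.8 − 34)/28)·50 = 100 + 5 = 105.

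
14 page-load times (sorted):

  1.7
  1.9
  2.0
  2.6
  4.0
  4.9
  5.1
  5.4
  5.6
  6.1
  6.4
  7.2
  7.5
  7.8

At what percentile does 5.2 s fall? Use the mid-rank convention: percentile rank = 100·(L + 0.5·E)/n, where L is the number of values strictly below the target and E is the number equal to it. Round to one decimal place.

50.0

Count below 5.2: L = 7; count equal: E = 0; n = 14.
Percentile rank = 100·(7 + 0.5·0)/14 = 100·7/14 = 50.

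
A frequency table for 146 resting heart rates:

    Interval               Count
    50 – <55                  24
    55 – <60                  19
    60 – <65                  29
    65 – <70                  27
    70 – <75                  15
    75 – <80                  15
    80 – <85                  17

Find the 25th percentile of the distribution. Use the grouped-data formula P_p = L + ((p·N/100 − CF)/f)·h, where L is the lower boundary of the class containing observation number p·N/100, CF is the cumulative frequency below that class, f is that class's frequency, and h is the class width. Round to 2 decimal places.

N = 146; target position k = 25/100 · 146 = 36.5.
Cumulative frequencies: 24, 43, 72, 99, 114, 129, 146.
Observation 36.5 falls in the class 55 – <60.
L = 55, CF = 24, f = 19, h = 5.
P25 = 55 + ((36.5 − 24)/19)·5 = 55 + 3.28947 = 58.2895.

58.29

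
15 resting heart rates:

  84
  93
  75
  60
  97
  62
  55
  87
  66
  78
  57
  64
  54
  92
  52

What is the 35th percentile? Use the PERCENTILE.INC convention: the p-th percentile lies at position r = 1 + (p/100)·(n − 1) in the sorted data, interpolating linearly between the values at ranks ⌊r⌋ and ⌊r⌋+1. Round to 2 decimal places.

61.80

Sorted: 52, 54, 55, 57, 60, 62, 64, 66, 75, 78, 84, 87, 92, 93, 97.
n = 15.
r = 1 + (35/100)·(15 − 1) = 1 + 4.9 = 5.9.
Rank 5 is 60 and rank 6 is 62.
Interpolate: 60 + 0.9·(62 − 60) = 60 + 0.9·2 = 61.8.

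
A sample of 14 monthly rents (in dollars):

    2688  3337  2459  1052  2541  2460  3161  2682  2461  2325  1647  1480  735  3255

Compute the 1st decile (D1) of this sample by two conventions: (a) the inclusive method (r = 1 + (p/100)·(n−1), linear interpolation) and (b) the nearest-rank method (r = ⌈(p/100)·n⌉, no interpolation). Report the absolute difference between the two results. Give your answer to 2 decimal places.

Sorted: 735, 1052, 1480, 1647, 2325, 2459, 2460, 2461, 2541, 2682, 2688, 3161, 3255, 3337.
n = 14.
(a) r = 2.3; between ranks 2 (1052) and 3 (1480): 1180.4.
(b) the nearest-rank method: rank 2 → 1052.
|1180.4 − 1052| = 128.4.

128.40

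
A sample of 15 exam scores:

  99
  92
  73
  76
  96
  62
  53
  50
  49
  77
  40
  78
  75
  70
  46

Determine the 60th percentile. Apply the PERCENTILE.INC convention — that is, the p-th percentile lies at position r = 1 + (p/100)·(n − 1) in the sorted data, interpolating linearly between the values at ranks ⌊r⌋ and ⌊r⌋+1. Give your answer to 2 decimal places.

Sorted: 40, 46, 49, 50, 53, 62, 70, 73, 75, 76, 77, 78, 92, 96, 99.
n = 15.
r = 1 + (60/100)·(15 − 1) = 1 + 8.4 = 9.4.
Rank 9 is 75 and rank 10 is 76.
Interpolate: 75 + 0.4·(76 − 75) = 75 + 0.4·1 = 75.4.

75.40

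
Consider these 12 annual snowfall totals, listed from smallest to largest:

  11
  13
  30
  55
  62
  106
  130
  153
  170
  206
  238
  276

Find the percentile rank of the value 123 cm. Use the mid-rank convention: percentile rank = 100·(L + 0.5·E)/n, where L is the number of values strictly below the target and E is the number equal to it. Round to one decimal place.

50.0

Count below 123: L = 6; count equal: E = 0; n = 12.
Percentile rank = 100·(6 + 0.5·0)/12 = 100·6/12 = 50.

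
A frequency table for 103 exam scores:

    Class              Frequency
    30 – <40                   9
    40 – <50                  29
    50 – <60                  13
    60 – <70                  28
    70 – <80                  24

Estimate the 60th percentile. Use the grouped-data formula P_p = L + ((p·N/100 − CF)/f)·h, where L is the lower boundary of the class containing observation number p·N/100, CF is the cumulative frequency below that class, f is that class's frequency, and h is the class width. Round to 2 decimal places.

63.86

N = 103; target position k = 60/100 · 103 = 61.8.
Cumulative frequencies: 9, 38, 51, 79, 103.
Observation 61.8 falls in the class 60 – <70.
L = 60, CF = 51, f = 28, h = 10.
P60 = 60 + ((61.8 − 51)/28)·10 = 60 + 3.85714 = 63.8571.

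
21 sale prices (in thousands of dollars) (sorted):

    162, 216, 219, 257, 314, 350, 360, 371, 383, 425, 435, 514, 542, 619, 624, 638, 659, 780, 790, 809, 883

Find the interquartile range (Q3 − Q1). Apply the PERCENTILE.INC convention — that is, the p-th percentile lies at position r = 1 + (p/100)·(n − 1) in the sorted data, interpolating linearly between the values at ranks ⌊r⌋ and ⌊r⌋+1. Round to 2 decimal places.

288.00

n = 21.
P25: r = 6 (integer) → 350.
P75: r = 16 (integer) → 638.
Difference: 638 − 350 = 288.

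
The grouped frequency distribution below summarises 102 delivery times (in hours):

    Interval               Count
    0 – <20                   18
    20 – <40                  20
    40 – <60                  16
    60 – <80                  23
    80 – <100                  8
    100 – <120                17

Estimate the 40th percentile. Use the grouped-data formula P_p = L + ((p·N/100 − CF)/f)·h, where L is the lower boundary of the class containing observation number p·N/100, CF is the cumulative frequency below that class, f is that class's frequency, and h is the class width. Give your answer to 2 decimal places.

43.50

N = 102; target position k = 40/100 · 102 = 40.8.
Cumulative frequencies: 18, 38, 54, 77, 85, 102.
Observation 40.8 falls in the class 40 – <60.
L = 40, CF = 38, f = 16, h = 20.
P40 = 40 + ((40.8 − 38)/16)·20 = 40 + 3.5 = 43.5.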